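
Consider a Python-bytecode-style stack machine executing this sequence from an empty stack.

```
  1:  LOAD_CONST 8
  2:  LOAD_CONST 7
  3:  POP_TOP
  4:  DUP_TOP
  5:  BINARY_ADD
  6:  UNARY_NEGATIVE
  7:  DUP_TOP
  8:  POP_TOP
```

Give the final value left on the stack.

-16

LOAD_CONST 8    [8]
LOAD_CONST 7    [8, 7]
POP_TOP         [8]
DUP_TOP         [8, 8]
BINARY_ADD      [16]
UNARY_NEGATIVE  [-16]
DUP_TOP         [-16, -16]
POP_TOP         [-16]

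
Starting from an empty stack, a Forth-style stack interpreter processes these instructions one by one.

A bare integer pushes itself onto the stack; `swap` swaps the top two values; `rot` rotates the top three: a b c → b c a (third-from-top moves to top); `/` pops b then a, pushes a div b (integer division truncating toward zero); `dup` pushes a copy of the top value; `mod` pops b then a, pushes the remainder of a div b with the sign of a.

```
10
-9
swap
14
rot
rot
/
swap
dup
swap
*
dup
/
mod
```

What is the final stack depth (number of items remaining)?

10   : 10
-9   : 10 -9
swap : -9 10
14   : -9 10 14
rot  : 10 14 -9
rot  : 14 -9 10
/    : 14 0
swap : 0 14
dup  : 0 14 14
swap : 0 14 14
*    : 0 196
dup  : 0 196 196
/    : 0 1
mod  : 0

1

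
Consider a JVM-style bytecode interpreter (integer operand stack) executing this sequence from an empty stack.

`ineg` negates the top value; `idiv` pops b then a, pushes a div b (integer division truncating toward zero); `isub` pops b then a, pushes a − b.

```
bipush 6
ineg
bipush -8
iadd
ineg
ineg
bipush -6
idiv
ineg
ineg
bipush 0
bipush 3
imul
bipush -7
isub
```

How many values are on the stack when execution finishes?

2

bipush 6  : 6
ineg      : -6
bipush -8 : -6 -8
iadd      : -14
ineg      : 14
ineg      : -14
bipush -6 : -14 -6
idiv      : 2
ineg      : -2
ineg      : 2
bipush 0  : 2 0
bipush 3  : 2 0 3
imul      : 2 0
bipush -7 : 2 0 -7
isub      : 2 7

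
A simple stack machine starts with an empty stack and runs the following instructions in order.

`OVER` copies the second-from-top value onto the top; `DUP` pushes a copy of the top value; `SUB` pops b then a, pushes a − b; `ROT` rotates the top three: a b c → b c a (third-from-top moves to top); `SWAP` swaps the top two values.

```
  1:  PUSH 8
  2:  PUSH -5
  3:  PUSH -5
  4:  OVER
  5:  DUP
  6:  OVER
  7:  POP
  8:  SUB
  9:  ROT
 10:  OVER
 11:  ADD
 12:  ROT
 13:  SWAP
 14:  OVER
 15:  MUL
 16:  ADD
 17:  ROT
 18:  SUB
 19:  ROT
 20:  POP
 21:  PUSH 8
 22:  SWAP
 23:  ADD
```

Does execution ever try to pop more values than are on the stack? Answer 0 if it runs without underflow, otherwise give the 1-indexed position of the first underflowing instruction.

PUSH 8   8
PUSH -5  8 -5
PUSH -5  8 -5 -5
OVER     8 -5 -5 -5
DUP      8 -5 -5 -5 -5
OVER     8 -5 -5 -5 -5 -5
POP      8 -5 -5 -5 -5
SUB      8 -5 -5 0
ROT      8 -5 0 -5
OVER     8 -5 0 -5 0
ADD      8 -5 0 -5
ROT      8 0 -5 -5
SWAP     8 0 -5 -5
OVER     8 0 -5 -5 -5
MUL      8 0 -5 25
ADD      8 0 20
ROT      0 20 8
SUB      0 12
ROT  — needs 3 operands, stack has 2 → underflow

19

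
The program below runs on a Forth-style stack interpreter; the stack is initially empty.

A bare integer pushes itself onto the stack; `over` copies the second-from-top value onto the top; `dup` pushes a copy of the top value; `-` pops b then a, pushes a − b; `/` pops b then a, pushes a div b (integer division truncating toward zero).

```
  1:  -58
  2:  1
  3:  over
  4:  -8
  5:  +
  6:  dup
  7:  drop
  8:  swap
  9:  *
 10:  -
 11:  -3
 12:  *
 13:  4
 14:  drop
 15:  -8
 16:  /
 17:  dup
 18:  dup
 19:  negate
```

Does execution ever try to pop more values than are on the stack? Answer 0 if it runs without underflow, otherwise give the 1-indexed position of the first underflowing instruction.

-58    -> [-58]
1      -> [-58, 1]
over   -> [-58, 1, -58]
-8     -> [-58, 1, -58, -8]
+      -> [-58, 1, -66]
dup    -> [-58, 1, -66, -66]
drop   -> [-58, 1, -66]
swap   -> [-58, -66, 1]
*      -> [-58, -66]
-      -> [8]
-3     -> [8, -3]
*      -> [-24]
4      -> [-24, 4]
drop   -> [-24]
-8     -> [-24, -8]
/      -> [3]
dup    -> [3, 3]
dup    -> [3, 3, 3]
negate -> [3, 3, -3]

0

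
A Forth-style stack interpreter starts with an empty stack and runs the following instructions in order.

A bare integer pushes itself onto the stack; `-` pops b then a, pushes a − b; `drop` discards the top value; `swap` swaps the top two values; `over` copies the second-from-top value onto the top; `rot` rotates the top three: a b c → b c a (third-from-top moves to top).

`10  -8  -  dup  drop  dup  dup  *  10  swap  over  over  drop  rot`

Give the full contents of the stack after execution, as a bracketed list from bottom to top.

[18, 324, 10, 10]

10   -> 10
-8   -> 10 -8
-    -> 18
dup  -> 18 18
drop -> 18
dup  -> 18 18
dup  -> 18 18 18
*    -> 18 324
10   -> 18 324 10
swap -> 18 10 324
over -> 18 10 324 10
over -> 18 10 324 10 324
drop -> 18 10 324 10
rot  -> 18 324 10 10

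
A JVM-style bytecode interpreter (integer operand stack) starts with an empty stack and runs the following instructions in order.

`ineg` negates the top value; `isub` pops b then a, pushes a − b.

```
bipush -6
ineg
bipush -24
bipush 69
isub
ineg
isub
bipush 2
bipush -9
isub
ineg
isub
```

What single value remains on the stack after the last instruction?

bipush -6   -6
ineg        6
bipush -24  6 -24
bipush 69   6 -24 69
isub        6 -93
ineg        6 93
isub        -87
bipush 2    -87 2
bipush -9   -87 2 -9
isub        -87 11
ineg        -87 -11
isub        -76

-76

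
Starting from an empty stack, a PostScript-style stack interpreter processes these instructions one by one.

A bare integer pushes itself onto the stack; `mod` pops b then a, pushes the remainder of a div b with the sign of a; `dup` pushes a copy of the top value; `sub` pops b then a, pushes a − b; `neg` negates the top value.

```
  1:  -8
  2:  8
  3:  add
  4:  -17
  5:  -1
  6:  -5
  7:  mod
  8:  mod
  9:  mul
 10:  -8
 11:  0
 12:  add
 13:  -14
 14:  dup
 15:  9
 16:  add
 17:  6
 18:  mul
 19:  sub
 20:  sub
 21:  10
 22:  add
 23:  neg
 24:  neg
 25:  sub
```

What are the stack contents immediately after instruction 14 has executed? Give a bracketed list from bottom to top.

[0, -8, -14, -14]

-8   [-8]
8    [-8, 8]
add  [0]
-17  [0, -17]
-1   [0, -17, -1]
-5   [0, -17, -1, -5]
mod  [0, -17, -1]
mod  [0, 0]
mul  [0]
-8   [0, -8]
0    [0, -8, 0]
add  [0, -8]
-14  [0, -8, -14]
dup  [0, -8, -14, -14]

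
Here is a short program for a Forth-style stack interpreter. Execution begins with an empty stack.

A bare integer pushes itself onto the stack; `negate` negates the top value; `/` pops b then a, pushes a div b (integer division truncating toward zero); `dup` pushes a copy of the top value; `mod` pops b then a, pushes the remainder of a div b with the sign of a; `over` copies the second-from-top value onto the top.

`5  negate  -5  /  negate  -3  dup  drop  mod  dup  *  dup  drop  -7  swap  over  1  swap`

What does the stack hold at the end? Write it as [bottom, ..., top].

5       [5]
negate  [-5]
-5      [-5, -5]
/       [1]
negate  [-1]
-3      [-1, -3]
dup     [-1, -3, -3]
drop    [-1, -3]
mod     [-1]
dup     [-1, -1]
*       [1]
dup     [1, 1]
drop    [1]
-7      [1, -7]
swap    [-7, 1]
over    [-7, 1, -7]
1       [-7, 1, -7, 1]
swap    [-7, 1, 1, -7]

[-7, 1, 1, -7]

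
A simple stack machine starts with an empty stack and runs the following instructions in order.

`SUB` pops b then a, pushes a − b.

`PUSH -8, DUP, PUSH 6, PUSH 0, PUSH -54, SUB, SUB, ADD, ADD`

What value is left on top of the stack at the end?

-64

PUSH -8  : [-8]
DUP      : [-8, -8]
PUSH 6   : [-8, -8, 6]
PUSH 0   : [-8, -8, 6, 0]
PUSH -54 : [-8, -8, 6, 0, -54]
SUB      : [-8, -8, 6, 54]
SUB      : [-8, -8, -48]
ADD      : [-8, -56]
ADD      : [-64]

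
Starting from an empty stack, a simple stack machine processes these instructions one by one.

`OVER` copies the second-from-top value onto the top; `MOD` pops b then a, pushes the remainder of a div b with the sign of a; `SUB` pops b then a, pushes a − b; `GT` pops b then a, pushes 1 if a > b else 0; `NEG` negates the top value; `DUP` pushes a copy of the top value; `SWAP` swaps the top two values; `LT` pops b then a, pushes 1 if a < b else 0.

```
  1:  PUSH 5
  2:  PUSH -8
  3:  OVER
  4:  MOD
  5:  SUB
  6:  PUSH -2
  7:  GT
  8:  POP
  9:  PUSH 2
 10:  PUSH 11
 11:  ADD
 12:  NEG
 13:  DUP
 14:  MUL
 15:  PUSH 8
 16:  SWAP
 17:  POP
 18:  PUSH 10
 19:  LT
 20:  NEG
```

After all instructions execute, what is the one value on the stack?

-1

PUSH 5   [5]
PUSH -8  [5, -8]
OVER     [5, -8, 5]
MOD      [5, -3]
SUB      [8]
PUSH -2  [8, -2]
GT       [1]
POP      []
PUSH 2   [2]
PUSH 11  [2, 11]
ADD      [13]
NEG      [-13]
DUP      [-13, -13]
MUL      [169]
PUSH 8   [169, 8]
SWAP     [8, 169]
POP      [8]
PUSH 10  [8, 10]
LT       [1]
NEG      [-1]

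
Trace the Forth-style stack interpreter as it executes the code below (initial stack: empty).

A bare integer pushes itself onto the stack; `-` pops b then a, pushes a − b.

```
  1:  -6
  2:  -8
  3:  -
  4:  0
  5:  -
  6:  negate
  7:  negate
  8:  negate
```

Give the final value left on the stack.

-6     → [-6]
-8     → [-6, -8]
-      → [2]
0      → [2, 0]
-      → [2]
negate → [-2]
negate → [2]
negate → [-2]

-2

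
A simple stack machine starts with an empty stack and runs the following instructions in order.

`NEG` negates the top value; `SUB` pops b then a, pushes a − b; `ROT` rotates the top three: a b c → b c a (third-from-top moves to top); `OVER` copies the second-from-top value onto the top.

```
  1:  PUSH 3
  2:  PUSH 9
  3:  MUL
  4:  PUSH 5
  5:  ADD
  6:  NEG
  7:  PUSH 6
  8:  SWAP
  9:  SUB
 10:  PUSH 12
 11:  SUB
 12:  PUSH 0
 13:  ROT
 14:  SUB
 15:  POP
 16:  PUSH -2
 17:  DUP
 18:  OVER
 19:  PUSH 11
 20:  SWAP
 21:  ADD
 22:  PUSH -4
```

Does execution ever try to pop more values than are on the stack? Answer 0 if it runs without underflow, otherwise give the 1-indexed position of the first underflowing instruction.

13

PUSH 3   [3]
PUSH 9   [3, 9]
MUL      [27]
PUSH 5   [27, 5]
ADD      [32]
NEG      [-32]
PUSH 6   [-32, 6]
SWAP     [6, -32]
SUB      [38]
PUSH 12  [38, 12]
SUB      [26]
PUSH 0   [26, 0]
ROT  — needs 3 operands, stack has 2 → underflow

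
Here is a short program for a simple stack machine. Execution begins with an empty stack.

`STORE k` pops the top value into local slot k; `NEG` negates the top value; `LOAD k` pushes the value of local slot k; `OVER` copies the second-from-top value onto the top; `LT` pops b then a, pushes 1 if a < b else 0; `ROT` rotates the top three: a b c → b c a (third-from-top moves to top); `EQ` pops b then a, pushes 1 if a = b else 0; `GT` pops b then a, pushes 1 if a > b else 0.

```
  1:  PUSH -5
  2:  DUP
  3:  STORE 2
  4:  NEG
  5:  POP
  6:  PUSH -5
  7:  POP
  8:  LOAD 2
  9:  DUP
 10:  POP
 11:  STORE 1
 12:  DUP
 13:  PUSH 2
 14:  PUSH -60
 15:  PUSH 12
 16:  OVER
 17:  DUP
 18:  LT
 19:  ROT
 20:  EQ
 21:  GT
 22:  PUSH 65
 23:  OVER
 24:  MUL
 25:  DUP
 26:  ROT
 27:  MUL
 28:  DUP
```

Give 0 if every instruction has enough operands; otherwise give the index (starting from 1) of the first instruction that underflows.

12

PUSH -5 → [-5]
DUP     → [-5, -5]
STORE 2 → [-5]
NEG     → [5]
POP     → []
PUSH -5 → [-5]
POP     → []
LOAD 2  → [-5]
DUP     → [-5, -5]
POP     → [-5]
STORE 1 → []
DUP  — needs 1 operand, stack has 0 → underflow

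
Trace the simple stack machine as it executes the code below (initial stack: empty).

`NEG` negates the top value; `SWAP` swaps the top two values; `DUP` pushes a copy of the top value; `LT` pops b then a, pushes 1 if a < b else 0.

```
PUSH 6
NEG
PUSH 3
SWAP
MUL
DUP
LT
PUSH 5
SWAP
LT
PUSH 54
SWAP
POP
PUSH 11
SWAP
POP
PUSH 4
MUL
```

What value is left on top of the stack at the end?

44

PUSH 6   [6]
NEG      [-6]
PUSH 3   [-6, 3]
SWAP     [3, -6]
MUL      [-18]
DUP      [-18, -18]
LT       [0]
PUSH 5   [0, 5]
SWAP     [5, 0]
LT       [0]
PUSH 54  [0, 54]
SWAP     [54, 0]
POP      [54]
PUSH 11  [54, 11]
SWAP     [11, 54]
POP      [11]
PUSH 4   [11, 4]
MUL      [44]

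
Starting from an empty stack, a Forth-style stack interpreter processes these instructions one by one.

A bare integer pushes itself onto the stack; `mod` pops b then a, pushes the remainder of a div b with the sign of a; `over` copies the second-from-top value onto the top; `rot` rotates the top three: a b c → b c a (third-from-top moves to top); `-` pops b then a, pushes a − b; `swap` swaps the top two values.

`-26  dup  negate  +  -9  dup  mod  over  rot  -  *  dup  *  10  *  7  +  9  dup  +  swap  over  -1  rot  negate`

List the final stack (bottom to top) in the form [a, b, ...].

-26    : [-26]
dup    : [-26, -26]
negate : [-26, 26]
+      : [0]
-9     : [0, -9]
dup    : [0, -9, -9]
mod    : [0, 0]
over   : [0, 0, 0]
rot    : [0, 0, 0]
-      : [0, 0]
*      : [0]
dup    : [0, 0]
*      : [0]
10     : [0, 10]
*      : [0]
7      : [0, 7]
+      : [7]
9      : [7, 9]
dup    : [7, 9, 9]
+      : [7, 18]
swap   : [18, 7]
over   : [18, 7, 18]
-1     : [18, 7, 18, -1]
rot    : [18, 18, -1, 7]
negate : [18, 18, -1, -7]

[18, 18, -1, -7]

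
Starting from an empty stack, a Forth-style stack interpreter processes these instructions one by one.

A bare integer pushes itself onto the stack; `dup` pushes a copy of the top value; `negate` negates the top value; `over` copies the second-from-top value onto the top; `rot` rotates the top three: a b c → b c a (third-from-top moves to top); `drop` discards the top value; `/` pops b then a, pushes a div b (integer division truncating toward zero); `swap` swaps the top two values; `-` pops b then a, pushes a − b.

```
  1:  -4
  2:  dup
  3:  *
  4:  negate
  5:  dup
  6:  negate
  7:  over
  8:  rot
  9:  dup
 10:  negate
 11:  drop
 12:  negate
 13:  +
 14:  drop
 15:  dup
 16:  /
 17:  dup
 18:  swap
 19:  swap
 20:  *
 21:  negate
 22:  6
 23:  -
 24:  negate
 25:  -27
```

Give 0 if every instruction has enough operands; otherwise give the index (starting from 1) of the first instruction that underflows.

-4     → [-4]
dup    → [-4, -4]
*      → [16]
negate → [-16]
dup    → [-16, -16]
negate → [-16, 16]
over   → [-16, 16, -16]
rot    → [16, -16, -16]
dup    → [16, -16, -16, -16]
negate → [16, -16, -16, 16]
drop   → [16, -16, -16]
negate → [16, -16, 16]
+      → [16, 0]
drop   → [16]
dup    → [16, 16]
/      → [1]
dup    → [1, 1]
swap   → [1, 1]
swap   → [1, 1]
*      → [1]
negate → [-1]
6      → [-1, 6]
-      → [-7]
negate → [7]
-27    → [7, -27]

0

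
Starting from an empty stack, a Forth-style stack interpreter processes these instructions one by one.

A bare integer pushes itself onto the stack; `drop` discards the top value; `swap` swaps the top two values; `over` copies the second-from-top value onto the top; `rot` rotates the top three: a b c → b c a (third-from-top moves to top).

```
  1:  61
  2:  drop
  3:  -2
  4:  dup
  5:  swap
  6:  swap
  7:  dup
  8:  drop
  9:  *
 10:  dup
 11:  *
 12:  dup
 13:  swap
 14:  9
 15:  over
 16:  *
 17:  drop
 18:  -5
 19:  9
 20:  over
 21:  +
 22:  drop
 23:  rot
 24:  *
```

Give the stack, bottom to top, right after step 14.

61   → 61
drop → (empty)
-2   → -2
dup  → -2 -2
swap → -2 -2
swap → -2 -2
dup  → -2 -2 -2
drop → -2 -2
*    → 4
dup  → 4 4
*    → 16
dup  → 16 16
swap → 16 16
9    → 16 16 9

[16, 16, 9]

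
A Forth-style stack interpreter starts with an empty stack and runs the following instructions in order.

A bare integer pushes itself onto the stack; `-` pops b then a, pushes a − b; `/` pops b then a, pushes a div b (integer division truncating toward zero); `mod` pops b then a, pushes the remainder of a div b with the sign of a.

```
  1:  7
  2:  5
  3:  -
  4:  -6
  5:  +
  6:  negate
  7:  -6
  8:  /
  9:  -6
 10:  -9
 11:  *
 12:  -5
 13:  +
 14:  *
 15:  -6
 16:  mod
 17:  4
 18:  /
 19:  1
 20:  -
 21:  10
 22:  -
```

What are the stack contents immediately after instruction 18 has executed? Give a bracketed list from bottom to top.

[0]

7      -> 7
5      -> 7 5
-      -> 2
-6     -> 2 -6
+      -> -4
negate -> 4
-6     -> 4 -6
/      -> 0
-6     -> 0 -6
-9     -> 0 -6 -9
*      -> 0 54
-5     -> 0 54 -5
+      -> 0 49
*      -> 0
-6     -> 0 -6
mod    -> 0
4      -> 0 4
/      -> 0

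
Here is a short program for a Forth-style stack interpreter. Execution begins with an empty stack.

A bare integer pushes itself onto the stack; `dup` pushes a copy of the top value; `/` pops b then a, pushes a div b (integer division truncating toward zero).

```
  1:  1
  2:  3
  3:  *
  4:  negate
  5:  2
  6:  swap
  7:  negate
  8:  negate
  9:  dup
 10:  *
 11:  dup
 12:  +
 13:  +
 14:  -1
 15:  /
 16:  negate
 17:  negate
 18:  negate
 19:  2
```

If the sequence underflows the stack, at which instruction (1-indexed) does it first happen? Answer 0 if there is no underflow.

1      : 1
3      : 1 3
*      : 3
negate : -3
2      : -3 2
swap   : 2 -3
negate : 2 3
negate : 2 -3
dup    : 2 -3 -3
*      : 2 9
dup    : 2 9 9
+      : 2 18
+      : 20
-1     : 20 -1
/      : -20
negate : 20
negate : -20
negate : 20
2      : 20 2

0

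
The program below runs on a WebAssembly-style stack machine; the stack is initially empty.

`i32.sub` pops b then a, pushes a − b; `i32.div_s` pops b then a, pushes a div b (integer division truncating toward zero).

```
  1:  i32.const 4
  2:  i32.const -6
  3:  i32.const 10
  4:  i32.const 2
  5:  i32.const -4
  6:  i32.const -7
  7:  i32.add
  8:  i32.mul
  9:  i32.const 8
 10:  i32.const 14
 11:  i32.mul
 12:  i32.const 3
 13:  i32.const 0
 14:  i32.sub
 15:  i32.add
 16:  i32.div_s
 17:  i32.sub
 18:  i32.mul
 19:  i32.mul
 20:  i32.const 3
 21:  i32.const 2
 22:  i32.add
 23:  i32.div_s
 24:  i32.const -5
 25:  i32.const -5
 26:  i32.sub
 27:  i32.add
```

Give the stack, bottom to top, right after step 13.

i32.const 4  → [4]
i32.const -6 → [4, -6]
i32.const 10 → [4, -6, 10]
i32.const 2  → [4, -6, 10, 2]
i32.const -4 → [4, -6, 10, 2, -4]
i32.const -7 → [4, -6, 10, 2, -4, -7]
i32.add      → [4, -6, 10, 2, -11]
i32.mul      → [4, -6, 10, -22]
i32.const 8  → [4, -6, 10, -22, 8]
i32.const 14 → [4, -6, 10, -22, 8, 14]
i32.mul      → [4, -6, 10, -22, 112]
i32.const 3  → [4, -6, 10, -22, 112, 3]
i32.const 0  → [4, -6, 10, -22, 112, 3, 0]

[4, -6, 10, -22, 112, 3, 0]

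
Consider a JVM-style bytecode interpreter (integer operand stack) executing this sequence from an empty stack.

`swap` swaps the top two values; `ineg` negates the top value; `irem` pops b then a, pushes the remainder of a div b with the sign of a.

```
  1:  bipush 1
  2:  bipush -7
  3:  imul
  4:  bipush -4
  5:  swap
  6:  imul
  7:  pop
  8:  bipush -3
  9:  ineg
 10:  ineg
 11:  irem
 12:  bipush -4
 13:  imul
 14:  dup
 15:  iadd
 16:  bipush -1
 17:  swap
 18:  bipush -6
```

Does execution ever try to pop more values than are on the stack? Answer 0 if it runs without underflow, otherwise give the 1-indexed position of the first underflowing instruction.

11

bipush 1  → 1
bipush -7 → 1 -7
imul      → -7
bipush -4 → -7 -4
swap      → -4 -7
imul      → 28
pop       → (empty)
bipush -3 → -3
ineg      → 3
ineg      → -3
irem  — needs 2 operands, stack has 1 → underflow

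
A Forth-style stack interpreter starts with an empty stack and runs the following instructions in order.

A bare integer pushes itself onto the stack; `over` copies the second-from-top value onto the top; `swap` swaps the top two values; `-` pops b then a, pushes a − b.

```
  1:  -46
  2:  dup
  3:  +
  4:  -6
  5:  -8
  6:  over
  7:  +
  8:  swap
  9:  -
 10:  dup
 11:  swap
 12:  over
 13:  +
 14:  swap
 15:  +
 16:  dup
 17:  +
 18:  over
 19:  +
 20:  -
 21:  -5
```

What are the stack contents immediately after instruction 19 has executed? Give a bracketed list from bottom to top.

-46  : [-46]
dup  : [-46, -46]
+    : [-92]
-6   : [-92, -6]
-8   : [-92, -6, -8]
over : [-92, -6, -8, -6]
+    : [-92, -6, -14]
swap : [-92, -14, -6]
-    : [-92, -8]
dup  : [-92, -8, -8]
swap : [-92, -8, -8]
over : [-92, -8, -8, -8]
+    : [-92, -8, -16]
swap : [-92, -16, -8]
+    : [-92, -24]
dup  : [-92, -24, -24]
+    : [-92, -48]
over : [-92, -48, -92]
+    : [-92, -140]

[-92, -140]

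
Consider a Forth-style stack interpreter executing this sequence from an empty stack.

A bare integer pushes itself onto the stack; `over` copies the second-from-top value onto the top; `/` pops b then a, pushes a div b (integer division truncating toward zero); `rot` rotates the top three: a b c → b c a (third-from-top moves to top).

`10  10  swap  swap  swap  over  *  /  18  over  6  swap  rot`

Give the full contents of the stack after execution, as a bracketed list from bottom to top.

[0, 6, 0, 18]

10   -> [10]
10   -> [10, 10]
swap -> [10, 10]
swap -> [10, 10]
swap -> [10, 10]
over -> [10, 10, 10]
*    -> [10, 100]
/    -> [0]
18   -> [0, 18]
over -> [0, 18, 0]
6    -> [0, 18, 0, 6]
swap -> [0, 18, 6, 0]
rot  -> [0, 6, 0, 18]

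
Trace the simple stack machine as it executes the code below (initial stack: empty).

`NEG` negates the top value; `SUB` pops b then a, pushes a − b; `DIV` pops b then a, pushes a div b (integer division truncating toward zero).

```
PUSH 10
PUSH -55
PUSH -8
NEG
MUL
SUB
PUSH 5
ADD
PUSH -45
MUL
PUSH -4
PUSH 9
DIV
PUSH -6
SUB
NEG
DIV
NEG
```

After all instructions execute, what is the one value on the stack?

PUSH 10   [10]
PUSH -55  [10, -55]
PUSH -8   [10, -55, -8]
NEG       [10, -55, 8]
MUL       [10, -440]
SUB       [450]
PUSH 5    [450, 5]
ADD       [455]
PUSH -45  [455, -45]
MUL       [-20475]
PUSH -4   [-20475, -4]
PUSH 9    [-20475, -4, 9]
DIV       [-20475, 0]
PUSH -6   [-20475, 0, -6]
SUB       [-20475, 6]
NEG       [-20475, -6]
DIV       [3412]
NEG       [-3412]

-3412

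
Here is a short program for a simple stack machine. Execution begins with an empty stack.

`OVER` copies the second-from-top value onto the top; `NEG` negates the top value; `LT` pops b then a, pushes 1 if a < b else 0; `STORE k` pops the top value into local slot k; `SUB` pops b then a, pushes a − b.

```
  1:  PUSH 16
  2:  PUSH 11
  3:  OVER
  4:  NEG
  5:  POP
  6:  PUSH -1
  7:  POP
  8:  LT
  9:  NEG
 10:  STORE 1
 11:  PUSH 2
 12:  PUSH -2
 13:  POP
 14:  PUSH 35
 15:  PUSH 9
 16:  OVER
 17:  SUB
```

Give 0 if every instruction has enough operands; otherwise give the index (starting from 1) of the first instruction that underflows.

PUSH 16 : [16]
PUSH 11 : [16, 11]
OVER    : [16, 11, 16]
NEG     : [16, 11, -16]
POP     : [16, 11]
PUSH -1 : [16, 11, -1]
POP     : [16, 11]
LT      : [0]
NEG     : [0]
STORE 1 : []
PUSH 2  : [2]
PUSH -2 : [2, -2]
POP     : [2]
PUSH 35 : [2, 35]
PUSH 9  : [2, 35, 9]
OVER    : [2, 35, 9, 35]
SUB     : [2, 35, -26]

0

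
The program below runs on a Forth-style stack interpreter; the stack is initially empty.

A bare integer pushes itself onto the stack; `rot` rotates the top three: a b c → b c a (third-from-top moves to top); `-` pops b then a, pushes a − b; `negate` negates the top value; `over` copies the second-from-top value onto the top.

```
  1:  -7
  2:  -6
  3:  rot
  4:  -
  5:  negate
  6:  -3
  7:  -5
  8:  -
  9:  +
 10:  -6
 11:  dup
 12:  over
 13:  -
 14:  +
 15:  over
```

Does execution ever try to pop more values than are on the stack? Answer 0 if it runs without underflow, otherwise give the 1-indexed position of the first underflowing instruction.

-7 : [-7]
-6 : [-7, -6]
rot  — needs 3 operands, stack has 2 → underflow

3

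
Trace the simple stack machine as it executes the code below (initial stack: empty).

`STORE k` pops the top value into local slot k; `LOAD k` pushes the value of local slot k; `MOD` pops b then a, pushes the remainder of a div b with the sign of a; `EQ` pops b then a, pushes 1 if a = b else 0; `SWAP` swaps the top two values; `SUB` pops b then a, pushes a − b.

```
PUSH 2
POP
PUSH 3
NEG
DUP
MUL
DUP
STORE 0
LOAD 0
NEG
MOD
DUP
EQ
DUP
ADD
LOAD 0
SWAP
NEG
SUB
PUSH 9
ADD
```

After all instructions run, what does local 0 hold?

PUSH 2  : 2
POP     : (empty)
PUSH 3  : 3
NEG     : -3
DUP     : -3 -3
MUL     : 9
DUP     : 9 9
STORE 0 : 9
LOAD 0  : 9 9
NEG     : 9 -9
MOD     : 0
DUP     : 0 0
EQ      : 1
DUP     : 1 1
ADD     : 2
LOAD 0  : 2 9
SWAP    : 9 2
NEG     : 9 -2
SUB     : 11
PUSH 9  : 11 9
ADD     : 20

9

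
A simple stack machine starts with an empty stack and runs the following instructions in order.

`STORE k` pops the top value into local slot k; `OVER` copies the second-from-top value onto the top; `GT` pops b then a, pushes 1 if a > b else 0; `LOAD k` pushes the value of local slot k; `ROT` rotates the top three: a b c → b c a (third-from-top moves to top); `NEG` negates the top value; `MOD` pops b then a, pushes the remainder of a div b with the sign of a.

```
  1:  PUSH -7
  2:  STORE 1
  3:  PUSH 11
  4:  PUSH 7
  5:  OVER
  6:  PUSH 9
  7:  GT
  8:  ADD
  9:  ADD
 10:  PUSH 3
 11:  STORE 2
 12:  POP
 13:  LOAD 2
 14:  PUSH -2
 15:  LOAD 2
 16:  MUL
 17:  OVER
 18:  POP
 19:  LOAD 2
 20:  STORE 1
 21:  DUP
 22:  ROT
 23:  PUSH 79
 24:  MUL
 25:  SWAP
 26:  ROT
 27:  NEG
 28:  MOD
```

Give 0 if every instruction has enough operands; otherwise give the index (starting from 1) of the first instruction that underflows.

PUSH -7 : [-7]
STORE 1 : []
PUSH 11 : [11]
PUSH 7  : [11, 7]
OVER    : [11, 7, 11]
PUSH 9  : [11, 7, 11, 9]
GT      : [11, 7, 1]
ADD     : [11, 8]
ADD     : [19]
PUSH 3  : [19, 3]
STORE 2 : [19]
POP     : []
LOAD 2  : [3]
PUSH -2 : [3, -2]
LOAD 2  : [3, -2, 3]
MUL     : [3, -6]
OVER    : [3, -6, 3]
POP     : [3, -6]
LOAD 2  : [3, -6, 3]
STORE 1 : [3, -6]
DUP     : [3, -6, -6]
ROT     : [-6, -6, 3]
PUSH 79 : [-6, -6, 3, 79]
MUL     : [-6, -6, 237]
SWAP    : [-6, 237, -6]
ROT     : [237, -6, -6]
NEG     : [237, -6, 6]
MOD     : [237, 0]

0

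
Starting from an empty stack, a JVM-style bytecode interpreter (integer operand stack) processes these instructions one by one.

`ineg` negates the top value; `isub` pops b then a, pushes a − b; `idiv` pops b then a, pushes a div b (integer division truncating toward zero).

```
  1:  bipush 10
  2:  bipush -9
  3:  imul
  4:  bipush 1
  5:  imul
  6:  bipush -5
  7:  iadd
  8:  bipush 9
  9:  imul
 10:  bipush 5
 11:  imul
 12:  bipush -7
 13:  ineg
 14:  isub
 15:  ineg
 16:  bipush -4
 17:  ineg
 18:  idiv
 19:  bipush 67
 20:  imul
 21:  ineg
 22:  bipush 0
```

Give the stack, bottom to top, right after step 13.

bipush 10 → 10
bipush -9 → 10 -9
imul      → -90
bipush 1  → -90 1
imul      → -90
bipush -5 → -90 -5
iadd      → -95
bipush 9  → -95 9
imul      → -855
bipush 5  → -855 5
imul      → -4275
bipush -7 → -4275 -7
ineg      → -4275 7

[-4275, 7]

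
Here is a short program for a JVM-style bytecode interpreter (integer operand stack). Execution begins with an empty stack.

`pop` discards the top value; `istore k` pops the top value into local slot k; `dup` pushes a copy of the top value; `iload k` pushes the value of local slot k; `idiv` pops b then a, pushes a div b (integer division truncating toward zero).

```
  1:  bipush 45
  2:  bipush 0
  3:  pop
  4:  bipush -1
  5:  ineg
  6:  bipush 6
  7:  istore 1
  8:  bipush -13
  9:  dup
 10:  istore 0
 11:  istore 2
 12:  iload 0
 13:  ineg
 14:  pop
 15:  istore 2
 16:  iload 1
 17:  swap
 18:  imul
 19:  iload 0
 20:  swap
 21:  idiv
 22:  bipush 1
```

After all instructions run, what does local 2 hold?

bipush 45  → [45]
bipush 0   → [45, 0]
pop        → [45]
bipush -1  → [45, -1]
ineg       → [45, 1]
bipush 6   → [45, 1, 6]
istore 1   → [45, 1]
bipush -13 → [45, 1, -13]
dup        → [45, 1, -13, -13]
istore 0   → [45, 1, -13]
istore 2   → [45, 1]
iload 0    → [45, 1, -13]
ineg       → [45, 1, 13]
pop        → [45, 1]
istore 2   → [45]
iload 1    → [45, 6]
swap       → [6, 45]
imul       → [270]
iload 0    → [270, -13]
swap       → [-13, 270]
idiv       → [0]
bipush 1   → [0, 1]

1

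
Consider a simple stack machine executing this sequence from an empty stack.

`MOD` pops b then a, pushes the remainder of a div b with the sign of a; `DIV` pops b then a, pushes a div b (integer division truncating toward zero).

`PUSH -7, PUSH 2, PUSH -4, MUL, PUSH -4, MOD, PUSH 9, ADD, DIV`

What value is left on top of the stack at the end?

PUSH -7 : -7
PUSH 2  : -7 2
PUSH -4 : -7 2 -4
MUL     : -7 -8
PUSH -4 : -7 -8 -4
MOD     : -7 0
PUSH 9  : -7 0 9
ADD     : -7 9
DIV     : 0

0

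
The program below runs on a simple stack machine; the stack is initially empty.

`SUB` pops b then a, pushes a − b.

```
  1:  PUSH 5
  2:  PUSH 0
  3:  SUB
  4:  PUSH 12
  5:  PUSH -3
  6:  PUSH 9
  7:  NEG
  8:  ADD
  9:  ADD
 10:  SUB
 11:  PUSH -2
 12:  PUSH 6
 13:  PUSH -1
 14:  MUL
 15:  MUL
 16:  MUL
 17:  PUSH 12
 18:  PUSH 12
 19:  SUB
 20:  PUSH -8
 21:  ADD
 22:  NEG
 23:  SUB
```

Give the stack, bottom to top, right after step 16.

PUSH 5  : 5
PUSH 0  : 5 0
SUB     : 5
PUSH 12 : 5 12
PUSH -3 : 5 12 -3
PUSH 9  : 5 12 -3 9
NEG     : 5 12 -3 -9
ADD     : 5 12 -12
ADD     : 5 0
SUB     : 5
PUSH -2 : 5 -2
PUSH 6  : 5 -2 6
PUSH -1 : 5 -2 6 -1
MUL     : 5 -2 -6
MUL     : 5 12
MUL     : 60

[60]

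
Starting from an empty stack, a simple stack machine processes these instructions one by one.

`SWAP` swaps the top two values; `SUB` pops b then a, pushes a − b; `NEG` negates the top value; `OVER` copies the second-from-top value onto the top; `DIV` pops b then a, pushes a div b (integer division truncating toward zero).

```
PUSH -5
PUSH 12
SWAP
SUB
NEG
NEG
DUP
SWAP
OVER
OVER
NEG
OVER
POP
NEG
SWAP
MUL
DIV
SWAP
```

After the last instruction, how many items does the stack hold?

PUSH -5  -5
PUSH 12  -5 12
SWAP     12 -5
SUB      17
NEG      -17
NEG      17
DUP      17 17
SWAP     17 17
OVER     17 17 17
OVER     17 17 17 17
NEG      17 17 17 -17
OVER     17 17 17 -17 17
POP      17 17 17 -17
NEG      17 17 17 17
SWAP     17 17 17 17
MUL      17 17 289
DIV      17 0
SWAP     0 17

2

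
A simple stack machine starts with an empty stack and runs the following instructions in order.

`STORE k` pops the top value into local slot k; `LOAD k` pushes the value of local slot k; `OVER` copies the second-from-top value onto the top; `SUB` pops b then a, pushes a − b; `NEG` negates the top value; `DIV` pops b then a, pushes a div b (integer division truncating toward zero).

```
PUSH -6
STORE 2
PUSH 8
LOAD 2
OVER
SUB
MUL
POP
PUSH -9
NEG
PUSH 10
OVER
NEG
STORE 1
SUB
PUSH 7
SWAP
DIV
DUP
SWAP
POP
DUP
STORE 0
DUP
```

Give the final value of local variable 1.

-9

PUSH -6 -> -6
STORE 2 -> (empty)
PUSH 8  -> 8
LOAD 2  -> 8 -6
OVER    -> 8 -6 8
SUB     -> 8 -14
MUL     -> -112
POP     -> (empty)
PUSH -9 -> -9
NEG     -> 9
PUSH 10 -> 9 10
OVER    -> 9 10 9
NEG     -> 9 10 -9
STORE 1 -> 9 10
SUB     -> -1
PUSH 7  -> -1 7
SWAP    -> 7 -1
DIV     -> -7
DUP     -> -7 -7
SWAP    -> -7 -7
POP     -> -7
DUP     -> -7 -7
STORE 0 -> -7
DUP     -> -7 -7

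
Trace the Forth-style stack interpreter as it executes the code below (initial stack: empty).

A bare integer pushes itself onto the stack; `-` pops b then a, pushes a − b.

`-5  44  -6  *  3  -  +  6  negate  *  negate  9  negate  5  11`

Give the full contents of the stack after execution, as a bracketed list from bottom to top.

[-1632, -9, 5, 11]

-5      -5
44      -5 44
-6      -5 44 -6
*       -5 -264
3       -5 -264 3
-       -5 -267
+       -272
6       -272 6
negate  -272 -6
*       1632
negate  -1632
9       -1632 9
negate  -1632 -9
5       -1632 -9 5
11      -1632 -9 5 11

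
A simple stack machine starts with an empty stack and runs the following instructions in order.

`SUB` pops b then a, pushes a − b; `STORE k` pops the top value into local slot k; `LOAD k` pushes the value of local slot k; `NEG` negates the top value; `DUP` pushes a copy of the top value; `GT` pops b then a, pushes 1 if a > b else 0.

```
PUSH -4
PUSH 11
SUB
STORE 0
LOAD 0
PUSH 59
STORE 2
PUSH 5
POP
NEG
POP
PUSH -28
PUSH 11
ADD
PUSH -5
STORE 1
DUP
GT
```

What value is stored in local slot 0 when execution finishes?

PUSH -4  : -4
PUSH 11  : -4 11
SUB      : -15
STORE 0  : (empty)
LOAD 0   : -15
PUSH 59  : -15 59
STORE 2  : -15
PUSH 5   : -15 5
POP      : -15
NEG      : 15
POP      : (empty)
PUSH -28 : -28
PUSH 11  : -28 11
ADD      : -17
PUSH -5  : -17 -5
STORE 1  : -17
DUP      : -17 -17
GT       : 0

-15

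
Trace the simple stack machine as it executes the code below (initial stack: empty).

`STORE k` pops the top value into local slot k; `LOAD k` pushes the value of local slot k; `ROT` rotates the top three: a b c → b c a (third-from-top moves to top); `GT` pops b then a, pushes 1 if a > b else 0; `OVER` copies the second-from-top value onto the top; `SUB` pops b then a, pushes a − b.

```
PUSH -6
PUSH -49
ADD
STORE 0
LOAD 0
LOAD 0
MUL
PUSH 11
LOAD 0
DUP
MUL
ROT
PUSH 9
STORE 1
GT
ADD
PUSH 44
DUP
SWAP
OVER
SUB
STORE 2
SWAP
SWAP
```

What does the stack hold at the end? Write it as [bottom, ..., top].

[11, 44]

PUSH -6  : [-6]
PUSH -49 : [-6, -49]
ADD      : [-55]
STORE 0  : []
LOAD 0   : [-55]
LOAD 0   : [-55, -55]
MUL      : [3025]
PUSH 11  : [3025, 11]
LOAD 0   : [3025, 11, -55]
DUP      : [3025, 11, -55, -55]
MUL      : [3025, 11, 3025]
ROT      : [11, 3025, 3025]
PUSH 9   : [11, 3025, 3025, 9]
STORE 1  : [11, 3025, 3025]
GT       : [11, 0]
ADD      : [11]
PUSH 44  : [11, 44]
DUP      : [11, 44, 44]
SWAP     : [11, 44, 44]
OVER     : [11, 44, 44, 44]
SUB      : [11, 44, 0]
STORE 2  : [11, 44]
SWAP     : [44, 11]
SWAP     : [11, 44]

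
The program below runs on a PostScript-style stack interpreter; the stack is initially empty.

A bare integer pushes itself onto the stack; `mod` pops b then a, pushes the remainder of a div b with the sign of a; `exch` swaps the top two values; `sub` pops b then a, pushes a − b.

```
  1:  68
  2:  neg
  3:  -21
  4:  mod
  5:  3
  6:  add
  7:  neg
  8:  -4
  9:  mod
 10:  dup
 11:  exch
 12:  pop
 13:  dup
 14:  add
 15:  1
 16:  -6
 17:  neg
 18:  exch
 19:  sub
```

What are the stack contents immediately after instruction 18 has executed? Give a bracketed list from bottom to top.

68    68
neg   -68
-21   -68 -21
mod   -5
3     -5 3
add   -2
neg   2
-4    2 -4
mod   2
dup   2 2
exch  2 2
pop   2
dup   2 2
add   4
1     4 1
-6    4 1 -6
neg   4 1 6
exch  4 6 1

[4, 6, 1]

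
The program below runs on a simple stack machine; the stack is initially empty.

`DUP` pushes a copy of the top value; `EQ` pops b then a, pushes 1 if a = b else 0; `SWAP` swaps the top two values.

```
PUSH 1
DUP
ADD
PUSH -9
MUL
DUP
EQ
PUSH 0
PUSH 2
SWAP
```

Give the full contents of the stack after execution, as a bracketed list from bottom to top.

PUSH 1  : [1]
DUP     : [1, 1]
ADD     : [2]
PUSH -9 : [2, -9]
MUL     : [-18]
DUP     : [-18, -18]
EQ      : [1]
PUSH 0  : [1, 0]
PUSH 2  : [1, 0, 2]
SWAP    : [1, 2, 0]

[1, 2, 0]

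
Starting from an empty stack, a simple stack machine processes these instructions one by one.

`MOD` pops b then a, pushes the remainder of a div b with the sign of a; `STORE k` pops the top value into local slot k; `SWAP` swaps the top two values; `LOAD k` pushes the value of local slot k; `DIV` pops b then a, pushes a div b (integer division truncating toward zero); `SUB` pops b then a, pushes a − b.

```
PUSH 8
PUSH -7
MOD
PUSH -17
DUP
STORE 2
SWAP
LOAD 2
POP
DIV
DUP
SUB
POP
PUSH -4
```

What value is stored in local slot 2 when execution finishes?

-17

PUSH 8   -> 8
PUSH -7  -> 8 -7
MOD      -> 1
PUSH -17 -> 1 -17
DUP      -> 1 -17 -17
STORE 2  -> 1 -17
SWAP     -> -17 1
LOAD 2   -> -17 1 -17
POP      -> -17 1
DIV      -> -17
DUP      -> -17 -17
SUB      -> 0
POP      -> (empty)
PUSH -4  -> -4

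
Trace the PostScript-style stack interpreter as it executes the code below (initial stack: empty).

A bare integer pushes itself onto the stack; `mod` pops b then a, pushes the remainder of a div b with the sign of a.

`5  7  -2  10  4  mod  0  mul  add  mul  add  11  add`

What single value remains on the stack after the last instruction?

2

5   : [5]
7   : [5, 7]
-2  : [5, 7, -2]
10  : [5, 7, -2, 10]
4   : [5, 7, -2, 10, 4]
mod : [5, 7, -2, 2]
0   : [5, 7, -2, 2, 0]
mul : [5, 7, -2, 0]
add : [5, 7, -2]
mul : [5, -14]
add : [-9]
11  : [-9, 11]
add : [2]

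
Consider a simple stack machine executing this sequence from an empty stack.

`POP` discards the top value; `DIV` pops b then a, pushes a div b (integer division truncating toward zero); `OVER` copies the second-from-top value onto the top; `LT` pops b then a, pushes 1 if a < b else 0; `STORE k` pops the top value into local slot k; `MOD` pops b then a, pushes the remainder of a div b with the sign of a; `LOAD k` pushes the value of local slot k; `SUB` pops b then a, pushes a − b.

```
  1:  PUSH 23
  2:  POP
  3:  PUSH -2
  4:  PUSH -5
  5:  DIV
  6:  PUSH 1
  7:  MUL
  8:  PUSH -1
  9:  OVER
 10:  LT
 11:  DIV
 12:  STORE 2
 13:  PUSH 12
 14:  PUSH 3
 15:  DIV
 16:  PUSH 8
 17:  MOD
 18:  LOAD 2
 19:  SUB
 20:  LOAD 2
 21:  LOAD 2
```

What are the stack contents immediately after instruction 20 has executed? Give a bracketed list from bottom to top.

PUSH 23  [23]
POP      []
PUSH -2  [-2]
PUSH -5  [-2, -5]
DIV      [0]
PUSH 1   [0, 1]
MUL      [0]
PUSH -1  [0, -1]
OVER     [0, -1, 0]
LT       [0, 1]
DIV      [0]
STORE 2  []
PUSH 12  [12]
PUSH 3   [12, 3]
DIV      [4]
PUSH 8   [4, 8]
MOD      [4]
LOAD 2   [4, 0]
SUB      [4]
LOAD 2   [4, 0]

[4, 0]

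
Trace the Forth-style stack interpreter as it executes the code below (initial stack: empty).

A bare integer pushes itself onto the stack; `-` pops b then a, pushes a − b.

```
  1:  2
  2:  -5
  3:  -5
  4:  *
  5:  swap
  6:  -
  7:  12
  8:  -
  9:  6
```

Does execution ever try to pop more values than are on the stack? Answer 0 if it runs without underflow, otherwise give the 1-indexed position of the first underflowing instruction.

2     [2]
-5    [2, -5]
-5    [2, -5, -5]
*     [2, 25]
swap  [25, 2]
-     [23]
12    [23, 12]
-     [11]
6     [11, 6]

0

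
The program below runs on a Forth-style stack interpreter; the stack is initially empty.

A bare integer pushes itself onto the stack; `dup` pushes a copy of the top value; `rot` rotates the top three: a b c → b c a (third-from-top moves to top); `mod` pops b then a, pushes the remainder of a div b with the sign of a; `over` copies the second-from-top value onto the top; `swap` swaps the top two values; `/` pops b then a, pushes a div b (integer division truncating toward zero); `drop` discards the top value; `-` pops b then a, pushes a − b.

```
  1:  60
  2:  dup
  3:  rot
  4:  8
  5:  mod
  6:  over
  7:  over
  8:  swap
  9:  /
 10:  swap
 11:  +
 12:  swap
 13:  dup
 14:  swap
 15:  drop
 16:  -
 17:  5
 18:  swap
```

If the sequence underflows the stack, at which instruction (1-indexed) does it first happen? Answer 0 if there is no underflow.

3

60  → [60]
dup → [60, 60]
rot  — needs 3 operands, stack has 2 → underflow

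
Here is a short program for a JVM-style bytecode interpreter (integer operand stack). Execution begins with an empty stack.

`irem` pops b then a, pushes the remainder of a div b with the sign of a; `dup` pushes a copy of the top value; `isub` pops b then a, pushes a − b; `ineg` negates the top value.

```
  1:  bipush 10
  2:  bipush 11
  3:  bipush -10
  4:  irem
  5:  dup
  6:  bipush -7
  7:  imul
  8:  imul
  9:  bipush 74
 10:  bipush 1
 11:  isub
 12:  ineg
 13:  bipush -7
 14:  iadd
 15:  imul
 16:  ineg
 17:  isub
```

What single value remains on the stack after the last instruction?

bipush 10  : [10]
bipush 11  : [10, 11]
bipush -10 : [10, 11, -10]
irem       : [10, 1]
dup        : [10, 1, 1]
bipush -7  : [10, 1, 1, -7]
imul       : [10, 1, -7]
imul       : [10, -7]
bipush 74  : [10, -7, 74]
bipush 1   : [10, -7, 74, 1]
isub       : [10, -7, 73]
ineg       : [10, -7, -73]
bipush -7  : [10, -7, -73, -7]
iadd       : [10, -7, -80]
imul       : [10, 560]
ineg       : [10, -560]
isub       : [570]

570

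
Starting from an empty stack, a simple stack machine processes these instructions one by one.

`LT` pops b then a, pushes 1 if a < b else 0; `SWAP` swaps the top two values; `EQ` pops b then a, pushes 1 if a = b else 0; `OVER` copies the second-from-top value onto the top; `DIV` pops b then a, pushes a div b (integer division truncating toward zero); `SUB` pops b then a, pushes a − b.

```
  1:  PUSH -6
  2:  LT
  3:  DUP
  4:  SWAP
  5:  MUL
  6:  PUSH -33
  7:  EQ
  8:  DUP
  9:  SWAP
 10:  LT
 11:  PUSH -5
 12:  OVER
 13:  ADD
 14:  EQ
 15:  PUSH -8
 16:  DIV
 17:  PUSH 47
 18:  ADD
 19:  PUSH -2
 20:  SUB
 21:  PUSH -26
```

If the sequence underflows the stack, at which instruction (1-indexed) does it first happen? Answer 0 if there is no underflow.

2

PUSH -6 -> -6
LT  — needs 2 operands, stack has 1 → underflow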